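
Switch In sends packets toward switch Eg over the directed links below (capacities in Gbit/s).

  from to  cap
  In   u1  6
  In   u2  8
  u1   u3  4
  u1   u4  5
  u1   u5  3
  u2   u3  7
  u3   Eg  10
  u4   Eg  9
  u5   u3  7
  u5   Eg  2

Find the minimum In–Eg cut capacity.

Augment In→u1→u3→Eg: bottleneck 4, flow now 4.
Augment In→u1→u4→Eg: bottleneck 2, flow now 6.
Augment In→u2→u3→Eg: bottleneck 6, flow now 12.
Augment In→u2→u3→u1→u4→Eg: bottleneck 1, flow now 13. (uses reverse residual edge)
No augmenting path remains; maximum flow = 13.
By max-flow min-cut, the minimum cut capacity equals the max flow.
In the residual graph, reachable from In: {In, u2}.
Min-cut edges: In→u1 (6), u2→u3 (7); capacity 6 + 7 = 13.

13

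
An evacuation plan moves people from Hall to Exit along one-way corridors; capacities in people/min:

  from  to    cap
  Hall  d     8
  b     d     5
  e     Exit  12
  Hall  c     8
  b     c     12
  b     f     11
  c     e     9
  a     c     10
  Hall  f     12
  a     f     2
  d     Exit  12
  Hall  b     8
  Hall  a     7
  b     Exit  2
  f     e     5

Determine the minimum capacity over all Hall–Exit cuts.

Augment Hall→b→Exit: bottleneck 2, flow now 2.
Augment Hall→d→Exit: bottleneck 8, flow now 10.
Augment Hall→b→d→Exit: bottleneck 4, flow now 14.
Augment Hall→c→e→Exit: bottleneck 8, flow now 22.
Augment Hall→f→e→Exit: bottleneck 4, flow now 26.
No augmenting path remains; maximum flow = 26.
By max-flow min-cut, the minimum cut capacity equals the max flow.
In the residual graph, reachable from Hall: {Hall, a, b, c, d, e, f}.
Min-cut edges: b→Exit (2), d→Exit (12), e→Exit (12); capacity 2 + 12 + 12 = 26.

26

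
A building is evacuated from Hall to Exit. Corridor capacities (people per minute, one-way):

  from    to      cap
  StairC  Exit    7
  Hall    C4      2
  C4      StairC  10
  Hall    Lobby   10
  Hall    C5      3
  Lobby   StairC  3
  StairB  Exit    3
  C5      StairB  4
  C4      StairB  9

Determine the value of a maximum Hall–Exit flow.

Augment Hall→C4→StairB→Exit: bottleneck 2, flow now 2.
Augment Hall→Lobby→StairC→Exit: bottleneck 3, flow now 5.
Augment Hall→C5→StairB→Exit: bottleneck 1, flow now 6.
Augment Hall→C5→StairB→C4→StairC→Exit: bottleneck 2, flow now 8. (uses reverse residual edge)
No augmenting path remains; maximum flow = 8.
In the residual graph, reachable from Hall: {Hall, Lobby}.
Min-cut edges: Hall→C4 (2), Hall→C5 (3), Lobby→StairC (3); capacity 2 + 3 + 3 = 8.
This cut is saturated, so no flow can exceed 8.

8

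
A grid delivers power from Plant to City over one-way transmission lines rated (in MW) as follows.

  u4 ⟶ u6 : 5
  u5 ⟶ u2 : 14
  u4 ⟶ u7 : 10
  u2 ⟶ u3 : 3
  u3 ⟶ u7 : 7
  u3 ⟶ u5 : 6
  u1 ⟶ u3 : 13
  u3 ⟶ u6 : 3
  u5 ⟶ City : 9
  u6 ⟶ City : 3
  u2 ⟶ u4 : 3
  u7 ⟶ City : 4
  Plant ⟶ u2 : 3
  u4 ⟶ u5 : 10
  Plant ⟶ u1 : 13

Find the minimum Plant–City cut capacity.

Augment Plant→u1→u3→u5→City: bottleneck 6, flow now 6.
Augment Plant→u1→u3→u6→City: bottleneck 3, flow now 9.
Augment Plant→u1→u3→u7→City: bottleneck 4, flow now 13.
Augment Plant→u2→u4→u5→City: bottleneck 3, flow now 16.
No augmenting path remains; maximum flow = 16.
By max-flow min-cut, the minimum cut capacity equals the max flow.
In the residual graph, reachable from Plant: {Plant}.
Min-cut edges: Plant→u1 (13), Plant→u2 (3); capacity 13 + 3 = 16.

16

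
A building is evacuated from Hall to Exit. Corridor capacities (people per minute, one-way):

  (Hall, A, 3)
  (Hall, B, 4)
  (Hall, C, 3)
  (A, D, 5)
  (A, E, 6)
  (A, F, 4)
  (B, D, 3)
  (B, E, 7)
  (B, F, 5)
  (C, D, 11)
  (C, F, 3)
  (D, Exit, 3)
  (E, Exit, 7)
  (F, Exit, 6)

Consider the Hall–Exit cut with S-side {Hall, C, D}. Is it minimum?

Given cut capacity: 3 + 4 + 3 + 3 = 13.
Augment Hall→A→D→Exit: bottleneck 3, flow now 3.
Augment Hall→B→E→Exit: bottleneck 4, flow now 7.
Augment Hall→C→F→Exit: bottleneck 3, flow now 10.
No augmenting path remains; maximum flow = 10.
In the residual graph, reachable from Hall: {Hall}.
Min-cut edges: Hall→A (3), Hall→B (4), Hall→C (3); capacity 3 + 4 + 3 = 10.
Cut capacity 13 exceeds the max flow 10, so it is not minimum.

No — its capacity is 13, but the minimum cut has capacity 10.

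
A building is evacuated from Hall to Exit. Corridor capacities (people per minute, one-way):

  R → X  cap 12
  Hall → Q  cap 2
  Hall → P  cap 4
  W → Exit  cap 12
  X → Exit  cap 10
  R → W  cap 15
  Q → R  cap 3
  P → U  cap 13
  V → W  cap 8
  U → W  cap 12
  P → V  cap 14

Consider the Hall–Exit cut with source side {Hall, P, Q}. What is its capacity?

Edges leaving {Hall, P, Q}: P→U (13), P→V (14), Q→R (3).
Cut capacity = 13 + 14 + 3 = 30.

30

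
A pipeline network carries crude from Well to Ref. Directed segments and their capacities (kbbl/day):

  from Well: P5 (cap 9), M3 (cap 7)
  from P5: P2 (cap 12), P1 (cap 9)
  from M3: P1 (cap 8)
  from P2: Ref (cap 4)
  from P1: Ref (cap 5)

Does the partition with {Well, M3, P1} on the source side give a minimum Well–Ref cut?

No — its capacity is 14, but the minimum cut has capacity 9.

Given cut capacity: 9 + 5 = 14.
Augment Well→P5→P2→Ref: bottleneck 4, flow now 4.
Augment Well→P5→P1→Ref: bottleneck 5, flow now 9.
No augmenting path remains; maximum flow = 9.
In the residual graph, reachable from Well: {Well, P5, M3, P2, P1}.
Min-cut edges: P2→Ref (4), P1→Ref (5); capacity 4 + 5 = 9.
Cut capacity 14 exceeds the max flow 9, so it is not minimum.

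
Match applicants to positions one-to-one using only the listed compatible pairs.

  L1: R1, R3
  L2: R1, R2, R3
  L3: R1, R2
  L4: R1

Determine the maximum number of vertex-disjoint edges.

Unit-capacity flow: source→left, listed edges, right→sink; max matching = max flow.
Augmenting path L1→R1 (+1); matched 1.
Augmenting path L2→R2 (+1); matched 2.
Augmenting path L3→R1→L1→R3 (+1); matched 3.
No augmenting path remains; maximum matching = 3.
König certificate: {R1, R2, R3} is a vertex cover of size 3 (every listed pair touches it), so no matching can be larger.

3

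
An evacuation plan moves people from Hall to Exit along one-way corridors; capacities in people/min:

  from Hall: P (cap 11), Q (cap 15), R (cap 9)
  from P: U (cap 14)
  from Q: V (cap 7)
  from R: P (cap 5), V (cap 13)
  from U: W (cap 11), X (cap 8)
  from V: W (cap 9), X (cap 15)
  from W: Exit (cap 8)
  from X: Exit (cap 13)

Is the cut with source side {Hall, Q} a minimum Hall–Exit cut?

Given cut capacity: 11 + 9 + 7 = 27.
Augment Hall→P→U→W→Exit: bottleneck 8, flow now 8.
Augment Hall→P→U→X→Exit: bottleneck 3, flow now 11.
Augment Hall→Q→V→X→Exit: bottleneck 7, flow now 18.
Augment Hall→R→V→X→Exit: bottleneck 3, flow now 21.
No augmenting path remains; maximum flow = 21.
In the residual graph, reachable from Hall: {Hall, P, Q, R, U, V, W, X}.
Min-cut edges: W→Exit (8), X→Exit (13); capacity 8 + 13 = 21.
Cut capacity 27 exceeds the max flow 21, so it is not minimum.

No — its capacity is 27, but the minimum cut has capacity 21.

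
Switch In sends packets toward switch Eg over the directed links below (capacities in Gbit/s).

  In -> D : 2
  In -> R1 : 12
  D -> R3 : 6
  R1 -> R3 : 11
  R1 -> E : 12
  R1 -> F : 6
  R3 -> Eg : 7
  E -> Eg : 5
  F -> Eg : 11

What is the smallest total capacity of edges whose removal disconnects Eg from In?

Augment In→D→R3→Eg: bottleneck 2, flow now 2.
Augment In→R1→R3→Eg: bottleneck 5, flow now 7.
Augment In→R1→E→Eg: bottleneck 5, flow now 12.
Augment In→R1→F→Eg: bottleneck 2, flow now 14.
No augmenting path remains; maximum flow = 14.
By max-flow min-cut, the minimum cut capacity equals the max flow.
In the residual graph, reachable from In: {In}.
Min-cut edges: In→D (2), In→R1 (12); capacity 2 + 12 = 14.

14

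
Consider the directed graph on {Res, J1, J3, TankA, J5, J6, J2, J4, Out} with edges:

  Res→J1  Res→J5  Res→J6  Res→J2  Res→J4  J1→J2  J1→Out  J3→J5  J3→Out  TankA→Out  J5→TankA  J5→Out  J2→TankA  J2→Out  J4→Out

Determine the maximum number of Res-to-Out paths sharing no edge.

4

Assign every edge capacity 1; by Menger, the answer equals the max flow.
Path Res→J1→Out (+1); total 1.
Path Res→J5→Out (+1); total 2.
Path Res→J2→Out (+1); total 3.
Path Res→J4→Out (+1); total 4.
No residual Res→Out path; max flow = 4.
Certifying cut of size 4: {Res→J1, Res→J2, Res→J4, Res→J5}.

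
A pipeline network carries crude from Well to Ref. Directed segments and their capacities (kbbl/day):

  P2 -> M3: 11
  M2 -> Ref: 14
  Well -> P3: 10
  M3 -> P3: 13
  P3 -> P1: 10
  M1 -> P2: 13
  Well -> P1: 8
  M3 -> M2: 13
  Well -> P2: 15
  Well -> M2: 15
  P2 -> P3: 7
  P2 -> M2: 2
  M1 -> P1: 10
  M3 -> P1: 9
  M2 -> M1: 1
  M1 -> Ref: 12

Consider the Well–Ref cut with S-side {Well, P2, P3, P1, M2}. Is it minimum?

No — its capacity is 26, but the minimum cut has capacity 15.

Given cut capacity: 11 + 1 + 14 = 26.
Augment Well→M2→Ref: bottleneck 14, flow now 14.
Augment Well→M2→M1→Ref: bottleneck 1, flow now 15.
No augmenting path remains; maximum flow = 15.
In the residual graph, reachable from Well: {Well, P2, M3, P3, P1, M2}.
Min-cut edges: M2→M1 (1), M2→Ref (14); capacity 1 + 14 = 15.
Cut capacity 26 exceeds the max flow 15, so it is not minimum.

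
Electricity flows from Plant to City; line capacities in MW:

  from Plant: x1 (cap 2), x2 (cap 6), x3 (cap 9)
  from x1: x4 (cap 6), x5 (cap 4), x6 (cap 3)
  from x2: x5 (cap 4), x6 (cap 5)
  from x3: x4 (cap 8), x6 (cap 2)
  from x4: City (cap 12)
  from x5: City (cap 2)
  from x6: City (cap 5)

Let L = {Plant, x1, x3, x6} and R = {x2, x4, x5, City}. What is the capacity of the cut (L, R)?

Edges leaving {Plant, x1, x3, x6}: Plant→x2 (6), x1→x4 (6), x1→x5 (4), x3→x4 (8), x6→City (5).
Cut capacity = 6 + 6 + 4 + 8 + 5 = 29.

29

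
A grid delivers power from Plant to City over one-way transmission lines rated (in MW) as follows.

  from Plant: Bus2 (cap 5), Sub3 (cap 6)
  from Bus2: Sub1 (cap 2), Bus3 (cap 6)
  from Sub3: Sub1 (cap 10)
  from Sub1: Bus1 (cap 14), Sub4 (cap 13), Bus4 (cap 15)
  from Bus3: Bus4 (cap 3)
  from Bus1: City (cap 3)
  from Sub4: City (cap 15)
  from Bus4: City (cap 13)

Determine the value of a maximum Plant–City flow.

11

Augment Plant→Bus2→Sub1→Bus1→City: bottleneck 2, flow now 2.
Augment Plant→Bus2→Bus3→Bus4→City: bottleneck 3, flow now 5.
Augment Plant→Sub3→Sub1→Bus1→City: bottleneck 1, flow now 6.
Augment Plant→Sub3→Sub1→Sub4→City: bottleneck 5, flow now 11.
No augmenting path remains; maximum flow = 11.
In the residual graph, reachable from Plant: {Plant}.
Min-cut edges: Plant→Bus2 (5), Plant→Sub3 (6); capacity 5 + 6 = 11.
This cut is saturated, so no flow can exceed 11.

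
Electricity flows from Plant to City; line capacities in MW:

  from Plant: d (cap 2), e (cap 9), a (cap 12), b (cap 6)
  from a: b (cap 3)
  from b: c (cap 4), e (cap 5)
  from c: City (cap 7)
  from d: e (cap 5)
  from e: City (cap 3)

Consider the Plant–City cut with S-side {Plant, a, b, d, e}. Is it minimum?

Yes — it is a minimum cut (capacity 7).

Given cut capacity: 4 + 3 = 7.
Augment Plant→e→City: bottleneck 3, flow now 3.
Augment Plant→b→c→City: bottleneck 4, flow now 7.
No augmenting path remains; maximum flow = 7.
Cut capacity 7 equals the max flow, so it is a minimum cut.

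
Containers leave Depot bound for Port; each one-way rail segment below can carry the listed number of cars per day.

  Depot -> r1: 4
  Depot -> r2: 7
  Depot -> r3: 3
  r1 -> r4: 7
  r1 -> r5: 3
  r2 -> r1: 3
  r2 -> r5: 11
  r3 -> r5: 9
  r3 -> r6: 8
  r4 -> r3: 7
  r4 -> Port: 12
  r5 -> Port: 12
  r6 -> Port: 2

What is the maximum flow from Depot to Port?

14

Augment Depot→r1→r4→Port: bottleneck 4, flow now 4.
Augment Depot→r2→r5→Port: bottleneck 7, flow now 11.
Augment Depot→r3→r5→Port: bottleneck 3, flow now 14.
No augmenting path remains; maximum flow = 14.
In the residual graph, reachable from Depot: {Depot}.
Min-cut edges: Depot→r1 (4), Depot→r2 (7), Depot→r3 (3); capacity 4 + 7 + 3 = 14.
This cut is saturated, so no flow can exceed 14.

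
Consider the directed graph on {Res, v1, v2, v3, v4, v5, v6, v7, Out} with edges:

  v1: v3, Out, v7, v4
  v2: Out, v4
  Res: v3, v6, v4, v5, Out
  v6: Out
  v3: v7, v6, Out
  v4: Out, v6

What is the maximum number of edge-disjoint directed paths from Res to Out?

Assign every edge capacity 1; by Menger, the answer equals the max flow.
Path Res→Out (+1); total 1.
Path Res→v3→Out (+1); total 2.
Path Res→v4→Out (+1); total 3.
Path Res→v6→Out (+1); total 4.
No residual Res→Out path; max flow = 4.
Certifying cut of size 4: {Res→Out, Res→v3, Res→v4, Res→v6}.

4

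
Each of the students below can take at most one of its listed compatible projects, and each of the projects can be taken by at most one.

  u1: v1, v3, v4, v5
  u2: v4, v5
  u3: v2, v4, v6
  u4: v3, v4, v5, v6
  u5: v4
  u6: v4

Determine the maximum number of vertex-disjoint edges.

5

Unit-capacity flow: source→left, listed edges, right→sink; max matching = max flow.
Augmenting path u1→v1 (+1); matched 1.
Augmenting path u2→v4 (+1); matched 2.
Augmenting path u3→v2 (+1); matched 3.
Augmenting path u4→v3 (+1); matched 4.
Augmenting path u5→v4→u2→v5 (+1); matched 5.
No augmenting path remains; maximum matching = 5.
König certificate: {u1, u2, u3, u4, v4} is a vertex cover of size 5 (every listed pair touches it), so no matching can be larger.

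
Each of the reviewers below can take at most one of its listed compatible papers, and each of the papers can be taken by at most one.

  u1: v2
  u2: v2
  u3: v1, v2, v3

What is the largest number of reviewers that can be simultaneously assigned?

2

Unit-capacity flow: source→left, listed edges, right→sink; max matching = max flow.
Augmenting path u1→v2 (+1); matched 1.
Augmenting path u3→v1 (+1); matched 2.
No augmenting path remains; maximum matching = 2.
König certificate: {u3, v2} is a vertex cover of size 2 (every listed pair touches it), so no matching can be larger.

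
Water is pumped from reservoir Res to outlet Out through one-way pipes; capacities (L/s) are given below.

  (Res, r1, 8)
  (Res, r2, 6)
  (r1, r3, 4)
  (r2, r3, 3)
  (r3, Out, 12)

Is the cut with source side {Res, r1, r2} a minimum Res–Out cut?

Given cut capacity: 4 + 3 = 7.
Augment Res→r1→r3→Out: bottleneck 4, flow now 4.
Augment Res→r2→r3→Out: bottleneck 3, flow now 7.
No augmenting path remains; maximum flow = 7.
Cut capacity 7 equals the max flow, so it is a minimum cut.

Yes — it is a minimum cut (capacity 7).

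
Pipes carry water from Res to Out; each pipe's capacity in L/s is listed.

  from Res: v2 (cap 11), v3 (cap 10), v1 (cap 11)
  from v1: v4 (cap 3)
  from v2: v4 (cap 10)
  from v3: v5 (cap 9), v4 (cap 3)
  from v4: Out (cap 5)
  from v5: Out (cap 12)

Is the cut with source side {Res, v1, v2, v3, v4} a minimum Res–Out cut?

Yes — it is a minimum cut (capacity 14).

Given cut capacity: 9 + 5 = 14.
Augment Res→v1→v4→Out: bottleneck 3, flow now 3.
Augment Res→v2→v4→Out: bottleneck 2, flow now 5.
Augment Res→v3→v5→Out: bottleneck 9, flow now 14.
No augmenting path remains; maximum flow = 14.
Cut capacity 14 equals the max flow, so it is a minimum cut.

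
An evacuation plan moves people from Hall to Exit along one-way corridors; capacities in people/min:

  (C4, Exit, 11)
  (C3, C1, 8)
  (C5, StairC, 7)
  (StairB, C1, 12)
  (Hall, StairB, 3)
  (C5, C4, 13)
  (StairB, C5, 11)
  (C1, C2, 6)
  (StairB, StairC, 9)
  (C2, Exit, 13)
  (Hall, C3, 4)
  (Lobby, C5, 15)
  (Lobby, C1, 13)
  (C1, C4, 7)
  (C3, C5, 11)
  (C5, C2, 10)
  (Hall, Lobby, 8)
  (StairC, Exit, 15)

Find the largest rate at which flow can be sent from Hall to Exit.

15

Augment Hall→StairB→StairC→Exit: bottleneck 3, flow now 3.
Augment Hall→Lobby→C1→C4→Exit: bottleneck 7, flow now 10.
Augment Hall→Lobby→C1→C2→Exit: bottleneck 1, flow now 11.
Augment Hall→C3→C1→C2→Exit: bottleneck 4, flow now 15.
No augmenting path remains; maximum flow = 15.
In the residual graph, reachable from Hall: {Hall}.
Min-cut edges: Hall→Lobby (8), Hall→StairB (3), Hall→C3 (4); capacity 8 + 3 + 4 = 15.
This cut is saturated, so no flow can exceed 15.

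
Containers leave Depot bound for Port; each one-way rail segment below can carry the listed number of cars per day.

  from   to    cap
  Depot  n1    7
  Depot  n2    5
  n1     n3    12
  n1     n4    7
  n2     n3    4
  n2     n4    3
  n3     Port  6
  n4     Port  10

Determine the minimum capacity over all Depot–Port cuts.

Augment Depot→n1→n3→Port: bottleneck 6, flow now 6.
Augment Depot→n1→n4→Port: bottleneck 1, flow now 7.
Augment Depot→n2→n4→Port: bottleneck 3, flow now 10.
Augment Depot→n2→n3→n1→n4→Port: bottleneck 2, flow now 12. (uses reverse residual edge)
No augmenting path remains; maximum flow = 12.
By max-flow min-cut, the minimum cut capacity equals the max flow.
In the residual graph, reachable from Depot: {Depot}.
Min-cut edges: Depot→n1 (7), Depot→n2 (5); capacity 7 + 5 = 12.

12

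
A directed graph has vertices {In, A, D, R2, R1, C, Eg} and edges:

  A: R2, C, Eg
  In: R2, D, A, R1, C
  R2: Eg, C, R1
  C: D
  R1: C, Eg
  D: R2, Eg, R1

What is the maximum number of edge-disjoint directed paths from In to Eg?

Assign every edge capacity 1; by Menger, the answer equals the max flow.
Path In→A→Eg (+1); total 1.
Path In→D→Eg (+1); total 2.
Path In→R2→Eg (+1); total 3.
Path In→R1→Eg (+1); total 4.
No residual In→Eg path; max flow = 4.
Certifying cut of size 4: {D→Eg, In→A, R1→Eg, R2→Eg}.

4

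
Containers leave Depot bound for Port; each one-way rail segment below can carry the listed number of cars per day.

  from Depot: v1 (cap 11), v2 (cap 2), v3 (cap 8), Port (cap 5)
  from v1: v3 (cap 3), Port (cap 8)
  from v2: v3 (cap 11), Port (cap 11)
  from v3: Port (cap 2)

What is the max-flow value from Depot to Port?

Augment Depot→Port: bottleneck 5, flow now 5.
Augment Depot→v1→Port: bottleneck 8, flow now 13.
Augment Depot→v2→Port: bottleneck 2, flow now 15.
Augment Depot→v3→Port: bottleneck 2, flow now 17.
No augmenting path remains; maximum flow = 17.
In the residual graph, reachable from Depot: {Depot, v1, v3}.
Min-cut edges: Depot→v2 (2), Depot→Port (5), v1→Port (8), v3→Port (2); capacity 2 + 5 + 8 + 2 = 17.
This cut is saturated, so no flow can exceed 17.

17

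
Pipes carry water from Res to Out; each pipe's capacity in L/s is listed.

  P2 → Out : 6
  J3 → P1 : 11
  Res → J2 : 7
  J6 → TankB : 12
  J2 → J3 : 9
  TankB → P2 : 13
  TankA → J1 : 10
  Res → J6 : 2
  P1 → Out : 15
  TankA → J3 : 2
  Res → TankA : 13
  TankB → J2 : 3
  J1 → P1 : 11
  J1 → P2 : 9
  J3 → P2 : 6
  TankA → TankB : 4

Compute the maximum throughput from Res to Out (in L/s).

Augment Res→J2→J3→P2→Out: bottleneck 6, flow now 6.
Augment Res→J2→J3→P1→Out: bottleneck 1, flow now 7.
Augment Res→TankA→J1→P1→Out: bottleneck 10, flow now 17.
Augment Res→TankA→J3→P1→Out: bottleneck 2, flow now 19.
Augment Res→TankA→TankB→J2→J3→P1→Out: bottleneck 1, flow now 20.
Augment Res→J6→TankB→J2→J3→P1→Out: bottleneck 1, flow now 21.
No augmenting path remains; maximum flow = 21.
In the residual graph, reachable from Res: {Res, J2, TankA, J6, J1, TankB, J3, P2, P1}.
Min-cut edges: P2→Out (6), P1→Out (15); capacity 6 + 15 = 21.
This cut is saturated, so no flow can exceed 21.

21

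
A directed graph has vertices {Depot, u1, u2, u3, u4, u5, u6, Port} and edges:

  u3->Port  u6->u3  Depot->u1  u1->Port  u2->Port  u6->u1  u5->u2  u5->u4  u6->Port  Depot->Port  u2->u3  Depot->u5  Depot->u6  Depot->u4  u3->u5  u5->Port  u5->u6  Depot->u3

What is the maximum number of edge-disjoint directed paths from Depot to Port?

5

Assign every edge capacity 1; by Menger, the answer equals the max flow.
Path Depot→Port (+1); total 1.
Path Depot→u1→Port (+1); total 2.
Path Depot→u3→Port (+1); total 3.
Path Depot→u5→Port (+1); total 4.
Path Depot→u6→Port (+1); total 5.
No residual Depot→Port path; max flow = 5.
Certifying cut of size 5: {Depot→Port, Depot→u1, Depot→u3, Depot→u5, Depot→u6}.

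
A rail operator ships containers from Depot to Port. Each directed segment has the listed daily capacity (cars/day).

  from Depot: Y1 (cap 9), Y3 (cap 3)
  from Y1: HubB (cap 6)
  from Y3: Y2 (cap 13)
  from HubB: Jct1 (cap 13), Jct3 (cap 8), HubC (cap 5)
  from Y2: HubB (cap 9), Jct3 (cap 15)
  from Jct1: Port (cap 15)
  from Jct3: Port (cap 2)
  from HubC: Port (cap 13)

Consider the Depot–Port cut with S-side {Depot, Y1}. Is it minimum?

Yes — it is a minimum cut (capacity 9).

Given cut capacity: 3 + 6 = 9.
Augment Depot→Y1→HubB→Jct1→Port: bottleneck 6, flow now 6.
Augment Depot→Y3→Y2→Jct3→Port: bottleneck 2, flow now 8.
Augment Depot→Y3→Y2→HubB→Jct1→Port: bottleneck 1, flow now 9.
No augmenting path remains; maximum flow = 9.
Cut capacity 9 equals the max flow, so it is a minimum cut.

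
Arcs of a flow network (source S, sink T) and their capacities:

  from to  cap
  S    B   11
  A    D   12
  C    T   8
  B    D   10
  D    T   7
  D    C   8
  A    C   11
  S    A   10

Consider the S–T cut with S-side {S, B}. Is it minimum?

Given cut capacity: 10 + 10 = 20.
Augment S→A→C→T: bottleneck 8, flow now 8.
Augment S→A→D→T: bottleneck 2, flow now 10.
Augment S→B→D→T: bottleneck 5, flow now 15.
No augmenting path remains; maximum flow = 15.
In the residual graph, reachable from S: {S, A, B, C, D}.
Min-cut edges: C→T (8), D→T (7); capacity 8 + 7 = 15.
Cut capacity 20 exceeds the max flow 15, so it is not minimum.

No — its capacity is 20, but the minimum cut has capacity 15.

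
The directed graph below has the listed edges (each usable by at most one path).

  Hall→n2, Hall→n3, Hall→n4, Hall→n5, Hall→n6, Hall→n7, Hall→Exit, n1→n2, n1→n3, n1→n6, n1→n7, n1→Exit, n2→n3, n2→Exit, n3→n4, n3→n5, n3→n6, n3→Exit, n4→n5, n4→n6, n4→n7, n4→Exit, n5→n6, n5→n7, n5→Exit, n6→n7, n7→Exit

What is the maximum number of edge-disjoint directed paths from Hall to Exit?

Assign every edge capacity 1; by Menger, the answer equals the max flow.
Path Hall→Exit (+1); total 1.
Path Hall→n2→Exit (+1); total 2.
Path Hall→n3→Exit (+1); total 3.
Path Hall→n4→Exit (+1); total 4.
Path Hall→n5→Exit (+1); total 5.
Path Hall→n7→Exit (+1); total 6.
No residual Hall→Exit path; max flow = 6.
Certifying cut of size 6: {Hall→Exit, Hall→n2, Hall→n3, Hall→n4, Hall→n5, n7→Exit}.

6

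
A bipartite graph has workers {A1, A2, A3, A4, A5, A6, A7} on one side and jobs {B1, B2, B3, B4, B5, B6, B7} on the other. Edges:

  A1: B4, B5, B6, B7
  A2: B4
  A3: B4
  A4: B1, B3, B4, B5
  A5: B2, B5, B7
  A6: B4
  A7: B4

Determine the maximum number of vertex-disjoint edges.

4

Unit-capacity flow: source→left, listed edges, right→sink; max matching = max flow.
Augmenting path A1→B4 (+1); matched 1.
Augmenting path A4→B1 (+1); matched 2.
Augmenting path A5→B2 (+1); matched 3.
Augmenting path A2→B4→A1→B5 (+1); matched 4.
No augmenting path remains; maximum matching = 4.
König certificate: {A1, A4, A5, B4} is a vertex cover of size 4 (every listed pair touches it), so no matching can be larger.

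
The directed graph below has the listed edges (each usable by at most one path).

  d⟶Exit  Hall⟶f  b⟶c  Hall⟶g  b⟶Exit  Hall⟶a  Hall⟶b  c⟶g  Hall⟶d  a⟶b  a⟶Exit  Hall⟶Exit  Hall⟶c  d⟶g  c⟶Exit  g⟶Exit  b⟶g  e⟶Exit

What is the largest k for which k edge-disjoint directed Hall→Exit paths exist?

6

Assign every edge capacity 1; by Menger, the answer equals the max flow.
Path Hall→Exit (+1); total 1.
Path Hall→a→Exit (+1); total 2.
Path Hall→b→Exit (+1); total 3.
Path Hall→c→Exit (+1); total 4.
Path Hall→d→Exit (+1); total 5.
Path Hall→g→Exit (+1); total 6.
No residual Hall→Exit path; max flow = 6.
Certifying cut of size 6: {Hall→Exit, Hall→a, Hall→b, Hall→c, Hall→d, Hall→g}.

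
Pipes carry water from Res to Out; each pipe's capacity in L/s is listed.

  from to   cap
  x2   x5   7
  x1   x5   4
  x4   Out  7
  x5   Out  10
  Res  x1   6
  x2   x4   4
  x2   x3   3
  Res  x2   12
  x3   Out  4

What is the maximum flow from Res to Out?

16

Augment Res→x1→x5→Out: bottleneck 4, flow now 4.
Augment Res→x2→x3→Out: bottleneck 3, flow now 7.
Augment Res→x2→x4→Out: bottleneck 4, flow now 11.
Augment Res→x2→x5→Out: bottleneck 5, flow now 16.
No augmenting path remains; maximum flow = 16.
In the residual graph, reachable from Res: {Res, x1}.
Min-cut edges: Res→x2 (12), x1→x5 (4); capacity 12 + 4 = 16.
This cut is saturated, so no flow can exceed 16.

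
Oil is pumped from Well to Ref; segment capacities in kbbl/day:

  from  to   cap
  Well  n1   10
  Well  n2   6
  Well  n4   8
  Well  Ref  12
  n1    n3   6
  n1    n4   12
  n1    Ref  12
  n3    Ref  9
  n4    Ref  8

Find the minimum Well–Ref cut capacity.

30

Augment Well→Ref: bottleneck 12, flow now 12.
Augment Well→n1→Ref: bottleneck 10, flow now 22.
Augment Well→n4→Ref: bottleneck 8, flow now 30.
No augmenting path remains; maximum flow = 30.
By max-flow min-cut, the minimum cut capacity equals the max flow.
In the residual graph, reachable from Well: {Well, n2}.
Min-cut edges: Well→n1 (10), Well→n4 (8), Well→Ref (12); capacity 10 + 8 + 12 = 30.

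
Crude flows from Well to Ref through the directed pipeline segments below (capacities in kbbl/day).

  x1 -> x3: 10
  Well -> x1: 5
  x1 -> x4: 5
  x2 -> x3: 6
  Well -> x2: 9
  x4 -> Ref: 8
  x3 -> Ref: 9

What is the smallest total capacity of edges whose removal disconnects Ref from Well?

Augment Well→x1→x3→Ref: bottleneck 5, flow now 5.
Augment Well→x2→x3→Ref: bottleneck 4, flow now 9.
Augment Well→x2→x3→x1→x4→Ref: bottleneck 2, flow now 11. (uses reverse residual edge)
No augmenting path remains; maximum flow = 11.
By max-flow min-cut, the minimum cut capacity equals the max flow.
In the residual graph, reachable from Well: {Well, x2}.
Min-cut edges: Well→x1 (5), x2→x3 (6); capacity 5 + 6 = 11.

11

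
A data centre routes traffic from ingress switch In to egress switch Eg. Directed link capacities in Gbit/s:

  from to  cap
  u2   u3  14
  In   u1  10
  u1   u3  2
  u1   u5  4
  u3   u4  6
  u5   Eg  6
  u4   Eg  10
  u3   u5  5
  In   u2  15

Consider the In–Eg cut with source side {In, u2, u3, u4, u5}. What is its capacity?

Edges leaving {In, u2, u3, u4, u5}: In→u1 (10), u4→Eg (10), u5→Eg (6).
Cut capacity = 10 + 10 + 6 = 26.

26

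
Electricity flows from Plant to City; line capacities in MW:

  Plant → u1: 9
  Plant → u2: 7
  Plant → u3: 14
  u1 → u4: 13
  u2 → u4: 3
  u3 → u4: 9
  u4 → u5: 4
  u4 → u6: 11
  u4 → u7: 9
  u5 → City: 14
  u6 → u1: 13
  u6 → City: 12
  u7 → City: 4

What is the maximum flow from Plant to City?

Augment Plant→u1→u4→u5→City: bottleneck 4, flow now 4.
Augment Plant→u1→u4→u6→City: bottleneck 5, flow now 9.
Augment Plant→u2→u4→u6→City: bottleneck 3, flow now 12.
Augment Plant→u3→u4→u6→City: bottleneck 3, flow now 15.
Augment Plant→u3→u4→u7→City: bottleneck 4, flow now 19.
No augmenting path remains; maximum flow = 19.
In the residual graph, reachable from Plant: {Plant, u1, u2, u3, u4, u7}.
Min-cut edges: u4→u5 (4), u4→u6 (11), u7→City (4); capacity 4 + 11 + 4 = 19.
This cut is saturated, so no flow can exceed 19.

19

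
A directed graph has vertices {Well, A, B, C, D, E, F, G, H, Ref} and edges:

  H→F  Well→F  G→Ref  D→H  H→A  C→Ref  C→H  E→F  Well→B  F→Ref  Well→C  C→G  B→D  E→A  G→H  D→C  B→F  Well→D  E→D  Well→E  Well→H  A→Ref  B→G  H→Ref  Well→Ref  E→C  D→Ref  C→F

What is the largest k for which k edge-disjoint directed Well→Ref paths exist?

7

Assign every edge capacity 1; by Menger, the answer equals the max flow.
Path Well→Ref (+1); total 1.
Path Well→C→Ref (+1); total 2.
Path Well→D→Ref (+1); total 3.
Path Well→F→Ref (+1); total 4.
Path Well→H→Ref (+1); total 5.
Path Well→B→G→Ref (+1); total 6.
Path Well→E→A→Ref (+1); total 7.
No residual Well→Ref path; max flow = 7.
Certifying cut of size 7: {Well→B, Well→C, Well→D, Well→E, Well→F, Well→H, Well→Ref}.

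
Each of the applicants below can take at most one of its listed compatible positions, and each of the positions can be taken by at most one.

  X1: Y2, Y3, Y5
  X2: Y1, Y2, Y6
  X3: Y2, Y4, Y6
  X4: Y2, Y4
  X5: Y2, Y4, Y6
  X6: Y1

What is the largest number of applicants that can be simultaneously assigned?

Unit-capacity flow: source→left, listed edges, right→sink; max matching = max flow.
Augmenting path X1→Y2 (+1); matched 1.
Augmenting path X2→Y1 (+1); matched 2.
Augmenting path X3→Y4 (+1); matched 3.
Augmenting path X5→Y6 (+1); matched 4.
Augmenting path X4→Y2→X1→Y3 (+1); matched 5.
No augmenting path remains; maximum matching = 5.
König certificate: {X1, Y1, Y2, Y4, Y6} is a vertex cover of size 5 (every listed pair touches it), so no matching can be larger.

5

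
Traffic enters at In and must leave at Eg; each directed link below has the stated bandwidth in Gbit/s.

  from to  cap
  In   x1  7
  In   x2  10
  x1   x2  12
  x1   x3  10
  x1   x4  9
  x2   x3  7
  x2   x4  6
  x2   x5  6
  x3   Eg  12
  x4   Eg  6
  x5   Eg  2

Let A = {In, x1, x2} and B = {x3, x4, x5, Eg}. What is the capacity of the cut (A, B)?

38

Edges leaving {In, x1, x2}: x1→x3 (10), x1→x4 (9), x2→x3 (7), x2→x4 (6), x2→x5 (6).
Cut capacity = 10 + 9 + 7 + 6 + 6 = 38.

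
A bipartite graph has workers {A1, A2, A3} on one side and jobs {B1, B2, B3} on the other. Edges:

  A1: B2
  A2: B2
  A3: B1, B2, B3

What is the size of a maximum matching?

Unit-capacity flow: source→left, listed edges, right→sink; max matching = max flow.
Augmenting path A1→B2 (+1); matched 1.
Augmenting path A3→B1 (+1); matched 2.
No augmenting path remains; maximum matching = 2.
König certificate: {A3, B2} is a vertex cover of size 2 (every listed pair touches it), so no matching can be larger.

2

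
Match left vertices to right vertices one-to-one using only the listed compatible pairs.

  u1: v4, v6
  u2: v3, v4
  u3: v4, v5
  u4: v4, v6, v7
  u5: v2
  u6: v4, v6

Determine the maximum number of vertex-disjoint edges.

Unit-capacity flow: source→left, listed edges, right→sink; max matching = max flow.
Augmenting path u1→v4 (+1); matched 1.
Augmenting path u2→v3 (+1); matched 2.
Augmenting path u3→v5 (+1); matched 3.
Augmenting path u4→v6 (+1); matched 4.
Augmenting path u5→v2 (+1); matched 5.
Augmenting path u6→v6→u4→v7 (+1); matched 6.
No augmenting path remains; maximum matching = 6.
König certificate: {u1, u2, u3, u4, u5, u6} is a vertex cover of size 6 (every listed pair touches it), so no matching can be larger.

6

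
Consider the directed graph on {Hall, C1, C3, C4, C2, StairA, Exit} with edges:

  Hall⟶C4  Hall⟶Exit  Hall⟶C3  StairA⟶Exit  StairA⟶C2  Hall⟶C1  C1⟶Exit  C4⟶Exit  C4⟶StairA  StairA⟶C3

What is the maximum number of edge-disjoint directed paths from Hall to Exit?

3

Assign every edge capacity 1; by Menger, the answer equals the max flow.
Path Hall→Exit (+1); total 1.
Path Hall→C1→Exit (+1); total 2.
Path Hall→C4→Exit (+1); total 3.
No residual Hall→Exit path; max flow = 3.
Certifying cut of size 3: {Hall→C1, Hall→C4, Hall→Exit}.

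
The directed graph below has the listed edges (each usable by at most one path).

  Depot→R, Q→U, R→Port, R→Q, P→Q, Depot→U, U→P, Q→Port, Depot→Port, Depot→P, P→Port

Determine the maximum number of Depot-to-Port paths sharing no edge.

Assign every edge capacity 1; by Menger, the answer equals the max flow.
Path Depot→Port (+1); total 1.
Path Depot→P→Port (+1); total 2.
Path Depot→R→Port (+1); total 3.
Path Depot→U→P→Q→Port (+1); total 4.
No residual Depot→Port path; max flow = 4.
Certifying cut of size 4: {Depot→P, Depot→Port, Depot→R, Depot→U}.

4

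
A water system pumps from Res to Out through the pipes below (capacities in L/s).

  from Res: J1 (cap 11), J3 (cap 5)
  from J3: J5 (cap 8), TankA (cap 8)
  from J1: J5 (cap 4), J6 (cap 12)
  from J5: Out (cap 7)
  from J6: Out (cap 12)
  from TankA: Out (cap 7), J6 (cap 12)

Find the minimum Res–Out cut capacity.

Augment Res→J3→J5→Out: bottleneck 5, flow now 5.
Augment Res→J1→J5→Out: bottleneck 2, flow now 7.
Augment Res→J1→J6→Out: bottleneck 9, flow now 16.
No augmenting path remains; maximum flow = 16.
By max-flow min-cut, the minimum cut capacity equals the max flow.
In the residual graph, reachable from Res: {Res}.
Min-cut edges: Res→J3 (5), Res→J1 (11); capacity 5 + 11 = 16.

16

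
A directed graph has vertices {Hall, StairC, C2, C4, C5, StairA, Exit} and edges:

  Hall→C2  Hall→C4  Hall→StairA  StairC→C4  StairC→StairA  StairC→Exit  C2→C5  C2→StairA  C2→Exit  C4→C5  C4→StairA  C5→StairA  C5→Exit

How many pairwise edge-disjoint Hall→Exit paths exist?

2

Assign every edge capacity 1; by Menger, the answer equals the max flow.
Path Hall→C2→Exit (+1); total 1.
Path Hall→C4→C5→Exit (+1); total 2.
No residual Hall→Exit path; max flow = 2.
Certifying cut of size 2: {Hall→C2, Hall→C4}.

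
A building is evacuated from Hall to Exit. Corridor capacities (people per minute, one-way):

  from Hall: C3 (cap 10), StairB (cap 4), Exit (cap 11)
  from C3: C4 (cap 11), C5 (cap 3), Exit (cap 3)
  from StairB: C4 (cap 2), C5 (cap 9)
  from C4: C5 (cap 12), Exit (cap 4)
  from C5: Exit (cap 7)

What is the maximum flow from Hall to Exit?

25

Augment Hall→Exit: bottleneck 11, flow now 11.
Augment Hall→C3→Exit: bottleneck 3, flow now 14.
Augment Hall→C3→C4→Exit: bottleneck 4, flow now 18.
Augment Hall→C3→C5→Exit: bottleneck 3, flow now 21.
Augment Hall→StairB→C5→Exit: bottleneck 4, flow now 25.
No augmenting path remains; maximum flow = 25.
In the residual graph, reachable from Hall: {Hall}.
Min-cut edges: Hall→C3 (10), Hall→StairB (4), Hall→Exit (11); capacity 10 + 4 + 11 = 25.
This cut is saturated, so no flow can exceed 25.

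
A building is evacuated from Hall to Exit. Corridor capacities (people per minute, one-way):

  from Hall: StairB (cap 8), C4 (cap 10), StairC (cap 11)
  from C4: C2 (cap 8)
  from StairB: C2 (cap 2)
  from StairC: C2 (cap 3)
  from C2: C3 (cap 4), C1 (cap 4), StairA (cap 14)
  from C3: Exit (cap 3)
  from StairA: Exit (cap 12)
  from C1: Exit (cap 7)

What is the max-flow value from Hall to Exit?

Augment Hall→C4→C2→C3→Exit: bottleneck 3, flow now 3.
Augment Hall→C4→C2→StairA→Exit: bottleneck 5, flow now 8.
Augment Hall→StairB→C2→StairA→Exit: bottleneck 2, flow now 10.
Augment Hall→StairC→C2→StairA→Exit: bottleneck 3, flow now 13.
No augmenting path remains; maximum flow = 13.
In the residual graph, reachable from Hall: {Hall, C4, StairB, StairC}.
Min-cut edges: C4→C2 (8), StairB→C2 (2), StairC→C2 (3); capacity 8 + 2 + 3 = 13.
This cut is saturated, so no flow can exceed 13.

13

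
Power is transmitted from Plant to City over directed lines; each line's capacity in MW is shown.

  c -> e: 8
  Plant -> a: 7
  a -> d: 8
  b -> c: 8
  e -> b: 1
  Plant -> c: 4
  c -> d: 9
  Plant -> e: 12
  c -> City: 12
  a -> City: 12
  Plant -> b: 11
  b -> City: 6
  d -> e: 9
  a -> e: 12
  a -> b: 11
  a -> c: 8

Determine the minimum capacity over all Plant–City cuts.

23

Augment Plant→a→City: bottleneck 7, flow now 7.
Augment Plant→b→City: bottleneck 6, flow now 13.
Augment Plant→c→City: bottleneck 4, flow now 17.
Augment Plant→b→c→City: bottleneck 5, flow now 22.
Augment Plant→e→b→c→City: bottleneck 1, flow now 23.
No augmenting path remains; maximum flow = 23.
By max-flow min-cut, the minimum cut capacity equals the max flow.
In the residual graph, reachable from Plant: {Plant, e}.
Min-cut edges: Plant→a (7), Plant→b (11), Plant→c (4), e→b (1); capacity 7 + 11 + 4 + 1 = 23.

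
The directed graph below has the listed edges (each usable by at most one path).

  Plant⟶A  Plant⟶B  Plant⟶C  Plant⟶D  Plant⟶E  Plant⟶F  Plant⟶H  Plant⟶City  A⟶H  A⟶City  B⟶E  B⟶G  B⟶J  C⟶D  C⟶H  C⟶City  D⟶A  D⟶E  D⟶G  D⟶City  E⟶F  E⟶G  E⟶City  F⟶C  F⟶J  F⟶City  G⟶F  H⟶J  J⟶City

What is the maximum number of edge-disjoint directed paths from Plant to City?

Assign every edge capacity 1; by Menger, the answer equals the max flow.
Path Plant→City (+1); total 1.
Path Plant→A→City (+1); total 2.
Path Plant→C→City (+1); total 3.
Path Plant→D→City (+1); total 4.
Path Plant→E→City (+1); total 5.
Path Plant→F→City (+1); total 6.
Path Plant→B→J→City (+1); total 7.
No residual Plant→City path; max flow = 7.
Certifying cut of size 7: {A→City, C→City, D→City, E→City, F→City, J→City, Plant→City}.

7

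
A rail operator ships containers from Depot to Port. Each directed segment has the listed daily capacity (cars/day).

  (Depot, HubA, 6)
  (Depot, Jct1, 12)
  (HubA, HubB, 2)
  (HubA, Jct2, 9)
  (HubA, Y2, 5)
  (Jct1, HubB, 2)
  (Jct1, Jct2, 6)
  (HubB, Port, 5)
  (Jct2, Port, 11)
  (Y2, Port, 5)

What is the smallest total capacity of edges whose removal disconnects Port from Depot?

Augment Depot→HubA→HubB→Port: bottleneck 2, flow now 2.
Augment Depot→HubA→Jct2→Port: bottleneck 4, flow now 6.
Augment Depot→Jct1→HubB→Port: bottleneck 2, flow now 8.
Augment Depot→Jct1→Jct2→Port: bottleneck 6, flow now 14.
No augmenting path remains; maximum flow = 14.
By max-flow min-cut, the minimum cut capacity equals the max flow.
In the residual graph, reachable from Depot: {Depot, Jct1}.
Min-cut edges: Depot→HubA (6), Jct1→HubB (2), Jct1→Jct2 (6); capacity 6 + 2 + 6 = 14.

14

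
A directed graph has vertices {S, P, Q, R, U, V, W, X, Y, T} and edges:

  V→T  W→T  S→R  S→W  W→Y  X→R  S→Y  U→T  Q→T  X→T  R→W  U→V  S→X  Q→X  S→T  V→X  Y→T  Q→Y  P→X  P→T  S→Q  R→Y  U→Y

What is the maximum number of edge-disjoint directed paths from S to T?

5

Assign every edge capacity 1; by Menger, the answer equals the max flow.
Path S→T (+1); total 1.
Path S→Q→T (+1); total 2.
Path S→W→T (+1); total 3.
Path S→X→T (+1); total 4.
Path S→Y→T (+1); total 5.
No residual S→T path; max flow = 5.
Certifying cut of size 5: {S→Q, S→T, S→X, W→T, Y→T}.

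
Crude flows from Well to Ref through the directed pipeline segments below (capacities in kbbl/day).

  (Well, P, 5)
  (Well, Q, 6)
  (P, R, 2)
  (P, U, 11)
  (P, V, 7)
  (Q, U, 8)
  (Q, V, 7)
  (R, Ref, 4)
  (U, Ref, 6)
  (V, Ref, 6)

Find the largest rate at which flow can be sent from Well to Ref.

Augment Well→P→R→Ref: bottleneck 2, flow now 2.
Augment Well→P→U→Ref: bottleneck 3, flow now 5.
Augment Well→Q→U→Ref: bottleneck 3, flow now 8.
Augment Well→Q→V→Ref: bottleneck 3, flow now 11.
No augmenting path remains; maximum flow = 11.
In the residual graph, reachable from Well: {Well}.
Min-cut edges: Well→P (5), Well→Q (6); capacity 5 + 6 = 11.
This cut is saturated, so no flow can exceed 11.

11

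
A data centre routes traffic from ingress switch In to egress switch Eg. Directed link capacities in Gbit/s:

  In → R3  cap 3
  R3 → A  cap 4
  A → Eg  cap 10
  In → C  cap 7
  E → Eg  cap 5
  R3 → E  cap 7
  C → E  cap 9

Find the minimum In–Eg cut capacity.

8

Augment In→R3→E→Eg: bottleneck 3, flow now 3.
Augment In→C→E→Eg: bottleneck 2, flow now 5.
Augment In→C→E→R3→A→Eg: bottleneck 3, flow now 8. (uses reverse residual edge)
No augmenting path remains; maximum flow = 8.
By max-flow min-cut, the minimum cut capacity equals the max flow.
In the residual graph, reachable from In: {In, C, E}.
Min-cut edges: In→R3 (3), E→Eg (5); capacity 3 + 5 = 8.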